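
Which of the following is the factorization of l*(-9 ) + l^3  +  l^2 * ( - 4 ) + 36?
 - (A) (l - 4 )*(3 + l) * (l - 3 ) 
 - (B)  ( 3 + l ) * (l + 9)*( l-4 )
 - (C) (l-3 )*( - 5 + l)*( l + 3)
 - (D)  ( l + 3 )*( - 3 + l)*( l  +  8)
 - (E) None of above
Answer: A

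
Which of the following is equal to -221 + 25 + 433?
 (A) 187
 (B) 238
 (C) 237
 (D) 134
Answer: C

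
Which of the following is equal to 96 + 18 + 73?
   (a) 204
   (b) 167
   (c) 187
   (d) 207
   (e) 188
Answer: c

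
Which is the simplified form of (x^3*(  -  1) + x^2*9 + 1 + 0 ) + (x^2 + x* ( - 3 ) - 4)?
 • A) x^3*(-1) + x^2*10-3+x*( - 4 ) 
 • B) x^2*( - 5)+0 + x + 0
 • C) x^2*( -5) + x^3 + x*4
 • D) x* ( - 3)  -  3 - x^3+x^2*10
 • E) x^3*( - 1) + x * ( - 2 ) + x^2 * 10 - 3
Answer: D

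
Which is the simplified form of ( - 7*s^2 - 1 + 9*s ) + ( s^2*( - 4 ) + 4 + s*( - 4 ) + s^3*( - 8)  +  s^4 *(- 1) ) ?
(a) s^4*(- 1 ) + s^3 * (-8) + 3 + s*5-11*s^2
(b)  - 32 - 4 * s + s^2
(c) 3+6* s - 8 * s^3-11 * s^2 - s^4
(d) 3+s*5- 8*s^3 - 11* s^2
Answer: a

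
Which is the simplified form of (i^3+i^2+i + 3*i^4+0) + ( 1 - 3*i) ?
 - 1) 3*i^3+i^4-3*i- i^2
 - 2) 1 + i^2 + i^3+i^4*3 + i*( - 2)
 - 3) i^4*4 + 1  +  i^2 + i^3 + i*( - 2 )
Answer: 2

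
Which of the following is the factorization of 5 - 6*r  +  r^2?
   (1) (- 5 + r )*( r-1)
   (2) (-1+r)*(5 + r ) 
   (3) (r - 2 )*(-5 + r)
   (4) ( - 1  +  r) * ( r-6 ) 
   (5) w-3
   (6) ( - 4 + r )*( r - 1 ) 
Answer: 1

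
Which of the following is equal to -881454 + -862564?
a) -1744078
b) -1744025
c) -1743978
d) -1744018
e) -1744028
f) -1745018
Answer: d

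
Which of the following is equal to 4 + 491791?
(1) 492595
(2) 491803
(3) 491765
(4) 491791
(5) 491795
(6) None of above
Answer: 5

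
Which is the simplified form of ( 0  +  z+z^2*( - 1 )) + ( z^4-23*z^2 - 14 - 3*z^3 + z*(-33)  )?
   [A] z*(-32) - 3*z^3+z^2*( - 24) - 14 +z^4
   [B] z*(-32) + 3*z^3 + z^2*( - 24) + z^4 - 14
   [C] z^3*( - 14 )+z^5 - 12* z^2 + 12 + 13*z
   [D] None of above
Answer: A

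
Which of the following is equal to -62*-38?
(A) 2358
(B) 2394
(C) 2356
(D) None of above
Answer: C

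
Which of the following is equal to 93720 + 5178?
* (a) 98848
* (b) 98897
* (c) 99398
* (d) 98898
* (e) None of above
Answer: d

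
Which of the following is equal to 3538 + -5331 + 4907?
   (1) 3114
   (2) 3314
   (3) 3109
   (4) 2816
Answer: 1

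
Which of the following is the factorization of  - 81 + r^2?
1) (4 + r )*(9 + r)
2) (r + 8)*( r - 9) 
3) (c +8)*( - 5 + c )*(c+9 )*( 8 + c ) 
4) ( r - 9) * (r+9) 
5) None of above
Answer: 4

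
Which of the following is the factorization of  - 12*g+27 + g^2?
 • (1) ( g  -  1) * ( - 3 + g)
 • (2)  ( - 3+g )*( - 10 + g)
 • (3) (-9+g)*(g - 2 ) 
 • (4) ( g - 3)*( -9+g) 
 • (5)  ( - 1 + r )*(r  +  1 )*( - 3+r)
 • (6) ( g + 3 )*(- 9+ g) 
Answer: 4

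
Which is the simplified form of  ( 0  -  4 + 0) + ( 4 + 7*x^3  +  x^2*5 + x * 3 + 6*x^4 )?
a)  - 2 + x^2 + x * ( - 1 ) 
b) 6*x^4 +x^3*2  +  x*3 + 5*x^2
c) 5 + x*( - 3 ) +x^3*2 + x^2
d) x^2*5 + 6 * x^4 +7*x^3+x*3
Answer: d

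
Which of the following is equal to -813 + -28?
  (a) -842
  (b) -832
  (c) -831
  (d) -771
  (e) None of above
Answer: e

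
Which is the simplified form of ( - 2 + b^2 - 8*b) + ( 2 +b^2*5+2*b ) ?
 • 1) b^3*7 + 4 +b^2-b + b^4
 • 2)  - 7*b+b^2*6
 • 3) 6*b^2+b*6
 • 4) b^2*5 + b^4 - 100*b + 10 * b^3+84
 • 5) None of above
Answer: 5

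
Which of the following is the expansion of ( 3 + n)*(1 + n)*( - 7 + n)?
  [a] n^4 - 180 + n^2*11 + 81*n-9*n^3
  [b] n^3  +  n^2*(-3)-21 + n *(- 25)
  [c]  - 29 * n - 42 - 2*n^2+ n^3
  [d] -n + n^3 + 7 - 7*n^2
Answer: b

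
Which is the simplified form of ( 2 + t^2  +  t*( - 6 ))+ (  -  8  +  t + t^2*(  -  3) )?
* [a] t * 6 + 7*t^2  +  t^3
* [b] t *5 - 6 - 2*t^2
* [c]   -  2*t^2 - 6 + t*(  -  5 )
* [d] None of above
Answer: c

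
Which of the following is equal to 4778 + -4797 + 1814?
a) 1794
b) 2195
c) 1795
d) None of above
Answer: c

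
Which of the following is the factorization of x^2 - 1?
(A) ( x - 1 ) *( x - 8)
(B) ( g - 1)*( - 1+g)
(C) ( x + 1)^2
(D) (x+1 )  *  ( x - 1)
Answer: D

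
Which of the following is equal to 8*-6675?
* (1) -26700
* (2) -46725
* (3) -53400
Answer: 3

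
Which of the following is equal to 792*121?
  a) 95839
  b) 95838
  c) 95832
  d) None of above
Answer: c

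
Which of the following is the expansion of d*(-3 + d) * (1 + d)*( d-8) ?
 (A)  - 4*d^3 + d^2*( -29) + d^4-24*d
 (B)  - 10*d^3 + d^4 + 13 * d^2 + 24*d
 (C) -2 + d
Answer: B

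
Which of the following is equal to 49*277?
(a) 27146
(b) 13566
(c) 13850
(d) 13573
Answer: d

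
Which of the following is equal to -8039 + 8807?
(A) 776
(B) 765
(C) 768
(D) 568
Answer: C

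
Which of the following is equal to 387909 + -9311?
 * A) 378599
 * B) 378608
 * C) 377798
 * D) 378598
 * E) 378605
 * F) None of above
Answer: D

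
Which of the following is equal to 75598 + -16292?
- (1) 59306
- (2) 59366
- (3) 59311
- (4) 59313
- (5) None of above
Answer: 1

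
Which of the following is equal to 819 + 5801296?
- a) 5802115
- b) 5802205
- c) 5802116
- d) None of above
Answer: a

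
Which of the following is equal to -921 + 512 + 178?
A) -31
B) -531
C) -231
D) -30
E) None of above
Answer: C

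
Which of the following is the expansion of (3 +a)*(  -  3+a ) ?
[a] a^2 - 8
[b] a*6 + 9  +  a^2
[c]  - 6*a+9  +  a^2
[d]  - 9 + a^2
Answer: d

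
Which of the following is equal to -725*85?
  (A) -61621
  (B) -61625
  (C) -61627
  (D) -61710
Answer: B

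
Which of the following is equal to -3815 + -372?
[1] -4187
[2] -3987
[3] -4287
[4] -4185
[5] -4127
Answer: 1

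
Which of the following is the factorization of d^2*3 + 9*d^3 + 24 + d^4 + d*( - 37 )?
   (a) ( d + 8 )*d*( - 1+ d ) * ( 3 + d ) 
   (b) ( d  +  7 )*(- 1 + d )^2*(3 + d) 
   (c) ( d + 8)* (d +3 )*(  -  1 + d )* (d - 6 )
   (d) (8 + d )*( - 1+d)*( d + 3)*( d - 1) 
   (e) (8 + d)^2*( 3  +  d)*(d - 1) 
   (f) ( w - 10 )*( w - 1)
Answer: d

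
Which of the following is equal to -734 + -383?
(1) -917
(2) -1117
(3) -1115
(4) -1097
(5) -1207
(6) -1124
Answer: 2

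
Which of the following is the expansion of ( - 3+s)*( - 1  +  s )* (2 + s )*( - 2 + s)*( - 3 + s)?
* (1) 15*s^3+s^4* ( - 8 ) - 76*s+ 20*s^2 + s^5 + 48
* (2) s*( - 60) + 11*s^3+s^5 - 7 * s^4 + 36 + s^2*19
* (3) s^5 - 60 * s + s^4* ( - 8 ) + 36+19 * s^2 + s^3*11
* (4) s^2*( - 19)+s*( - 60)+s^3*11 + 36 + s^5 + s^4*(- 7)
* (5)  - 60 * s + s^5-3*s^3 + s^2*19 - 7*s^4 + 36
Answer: 2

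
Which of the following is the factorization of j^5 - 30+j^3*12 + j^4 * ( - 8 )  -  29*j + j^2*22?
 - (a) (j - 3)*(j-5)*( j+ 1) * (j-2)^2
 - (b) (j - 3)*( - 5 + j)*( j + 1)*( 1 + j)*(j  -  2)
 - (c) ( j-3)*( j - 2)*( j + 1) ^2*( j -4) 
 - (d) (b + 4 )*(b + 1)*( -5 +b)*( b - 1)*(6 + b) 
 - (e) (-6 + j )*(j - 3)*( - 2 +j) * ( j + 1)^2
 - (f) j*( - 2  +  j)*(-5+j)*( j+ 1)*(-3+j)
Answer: b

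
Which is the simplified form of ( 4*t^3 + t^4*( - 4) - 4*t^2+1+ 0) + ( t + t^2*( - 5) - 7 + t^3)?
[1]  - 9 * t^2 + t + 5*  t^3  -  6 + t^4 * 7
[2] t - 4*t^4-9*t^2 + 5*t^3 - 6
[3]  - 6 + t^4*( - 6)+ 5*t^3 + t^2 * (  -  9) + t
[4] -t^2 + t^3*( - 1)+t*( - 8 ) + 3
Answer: 2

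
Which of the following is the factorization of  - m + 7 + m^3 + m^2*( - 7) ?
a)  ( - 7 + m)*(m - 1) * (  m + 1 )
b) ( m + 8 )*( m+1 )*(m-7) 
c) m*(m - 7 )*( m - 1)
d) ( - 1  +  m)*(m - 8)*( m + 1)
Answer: a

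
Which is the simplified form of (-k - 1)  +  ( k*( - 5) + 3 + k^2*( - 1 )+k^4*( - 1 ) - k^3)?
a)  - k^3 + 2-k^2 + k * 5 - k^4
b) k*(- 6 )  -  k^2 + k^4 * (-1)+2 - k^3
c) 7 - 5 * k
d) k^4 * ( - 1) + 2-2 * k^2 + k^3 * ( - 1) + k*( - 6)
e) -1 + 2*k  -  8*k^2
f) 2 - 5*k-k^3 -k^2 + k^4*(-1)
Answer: b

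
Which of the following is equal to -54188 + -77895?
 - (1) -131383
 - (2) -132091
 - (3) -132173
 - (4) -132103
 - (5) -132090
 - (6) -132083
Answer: 6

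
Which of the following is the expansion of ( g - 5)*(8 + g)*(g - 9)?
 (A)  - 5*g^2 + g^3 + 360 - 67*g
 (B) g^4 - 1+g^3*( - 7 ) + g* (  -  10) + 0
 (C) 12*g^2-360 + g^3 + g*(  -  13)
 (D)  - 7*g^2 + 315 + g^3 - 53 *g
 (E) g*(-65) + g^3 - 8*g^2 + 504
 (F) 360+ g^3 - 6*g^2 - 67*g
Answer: F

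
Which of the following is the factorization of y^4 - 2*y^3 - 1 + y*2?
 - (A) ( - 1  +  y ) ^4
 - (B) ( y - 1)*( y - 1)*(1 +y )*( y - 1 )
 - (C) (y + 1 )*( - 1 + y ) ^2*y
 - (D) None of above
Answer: B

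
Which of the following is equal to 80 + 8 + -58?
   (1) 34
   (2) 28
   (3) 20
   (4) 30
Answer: 4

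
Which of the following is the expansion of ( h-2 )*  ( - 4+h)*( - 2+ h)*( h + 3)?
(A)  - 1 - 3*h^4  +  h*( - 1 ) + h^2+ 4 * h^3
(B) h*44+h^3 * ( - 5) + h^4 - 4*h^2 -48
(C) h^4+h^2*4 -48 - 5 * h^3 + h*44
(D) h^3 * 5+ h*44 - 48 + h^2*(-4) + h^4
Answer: B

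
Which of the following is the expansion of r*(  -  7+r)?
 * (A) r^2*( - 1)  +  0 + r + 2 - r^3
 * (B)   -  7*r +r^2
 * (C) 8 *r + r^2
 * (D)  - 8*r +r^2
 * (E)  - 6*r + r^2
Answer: B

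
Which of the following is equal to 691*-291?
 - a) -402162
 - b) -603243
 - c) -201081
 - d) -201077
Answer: c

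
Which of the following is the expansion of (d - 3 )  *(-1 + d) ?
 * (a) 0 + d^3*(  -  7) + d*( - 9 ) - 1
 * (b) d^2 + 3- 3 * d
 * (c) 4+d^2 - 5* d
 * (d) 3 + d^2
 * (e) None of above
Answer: e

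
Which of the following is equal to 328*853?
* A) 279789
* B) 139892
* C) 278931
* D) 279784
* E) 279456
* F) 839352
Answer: D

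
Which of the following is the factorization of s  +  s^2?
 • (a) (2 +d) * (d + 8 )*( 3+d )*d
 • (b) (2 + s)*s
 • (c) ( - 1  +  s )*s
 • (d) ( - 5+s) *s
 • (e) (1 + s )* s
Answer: e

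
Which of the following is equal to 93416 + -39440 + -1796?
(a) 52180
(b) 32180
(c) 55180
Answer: a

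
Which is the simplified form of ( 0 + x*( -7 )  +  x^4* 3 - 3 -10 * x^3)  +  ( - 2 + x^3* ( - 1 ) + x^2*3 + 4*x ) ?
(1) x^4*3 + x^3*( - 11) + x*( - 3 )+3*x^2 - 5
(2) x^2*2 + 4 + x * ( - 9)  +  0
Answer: 1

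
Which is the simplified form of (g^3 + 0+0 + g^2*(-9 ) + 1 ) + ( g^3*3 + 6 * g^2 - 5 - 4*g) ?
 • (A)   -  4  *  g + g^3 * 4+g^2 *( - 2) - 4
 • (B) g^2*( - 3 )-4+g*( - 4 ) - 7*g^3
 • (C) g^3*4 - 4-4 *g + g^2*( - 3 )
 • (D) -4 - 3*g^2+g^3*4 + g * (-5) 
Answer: C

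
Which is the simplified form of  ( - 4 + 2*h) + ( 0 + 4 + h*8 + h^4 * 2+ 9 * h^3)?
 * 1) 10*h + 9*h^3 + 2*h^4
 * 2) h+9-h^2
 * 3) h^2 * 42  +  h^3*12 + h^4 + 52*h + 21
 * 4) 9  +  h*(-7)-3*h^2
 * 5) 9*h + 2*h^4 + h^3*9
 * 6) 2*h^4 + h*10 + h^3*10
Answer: 1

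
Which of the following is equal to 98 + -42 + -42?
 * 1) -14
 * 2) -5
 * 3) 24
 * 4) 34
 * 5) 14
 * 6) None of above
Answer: 5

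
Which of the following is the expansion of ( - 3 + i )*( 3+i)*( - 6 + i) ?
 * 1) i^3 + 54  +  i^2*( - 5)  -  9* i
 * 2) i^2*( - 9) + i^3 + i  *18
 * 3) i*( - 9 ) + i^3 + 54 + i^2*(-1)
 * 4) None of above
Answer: 4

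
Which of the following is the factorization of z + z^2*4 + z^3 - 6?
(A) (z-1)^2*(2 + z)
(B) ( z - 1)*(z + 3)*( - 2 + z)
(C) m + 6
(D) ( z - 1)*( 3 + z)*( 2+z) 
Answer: D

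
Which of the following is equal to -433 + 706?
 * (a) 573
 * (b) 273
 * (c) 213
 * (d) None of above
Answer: b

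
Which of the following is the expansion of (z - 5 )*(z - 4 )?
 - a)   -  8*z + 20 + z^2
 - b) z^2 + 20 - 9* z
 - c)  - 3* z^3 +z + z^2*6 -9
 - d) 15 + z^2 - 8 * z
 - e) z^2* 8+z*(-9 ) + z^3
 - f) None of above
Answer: b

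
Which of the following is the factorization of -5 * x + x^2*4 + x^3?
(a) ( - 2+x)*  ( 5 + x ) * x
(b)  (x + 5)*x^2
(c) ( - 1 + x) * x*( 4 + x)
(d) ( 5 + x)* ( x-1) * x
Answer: d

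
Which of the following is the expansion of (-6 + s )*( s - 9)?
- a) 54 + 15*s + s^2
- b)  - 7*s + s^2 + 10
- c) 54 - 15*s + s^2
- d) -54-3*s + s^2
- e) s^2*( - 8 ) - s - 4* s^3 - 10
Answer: c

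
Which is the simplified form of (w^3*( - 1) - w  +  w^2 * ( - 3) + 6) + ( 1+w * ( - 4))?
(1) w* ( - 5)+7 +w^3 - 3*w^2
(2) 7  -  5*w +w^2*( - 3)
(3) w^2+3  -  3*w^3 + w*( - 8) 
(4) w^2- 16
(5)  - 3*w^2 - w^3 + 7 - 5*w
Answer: 5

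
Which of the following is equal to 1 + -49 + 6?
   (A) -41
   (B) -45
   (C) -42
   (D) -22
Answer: C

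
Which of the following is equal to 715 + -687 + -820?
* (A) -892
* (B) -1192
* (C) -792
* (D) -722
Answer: C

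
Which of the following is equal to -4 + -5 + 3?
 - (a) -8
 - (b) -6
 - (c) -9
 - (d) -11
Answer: b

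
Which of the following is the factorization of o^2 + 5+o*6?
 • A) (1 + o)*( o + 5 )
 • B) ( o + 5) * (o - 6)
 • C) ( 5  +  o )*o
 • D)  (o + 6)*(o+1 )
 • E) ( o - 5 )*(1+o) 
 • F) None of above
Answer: A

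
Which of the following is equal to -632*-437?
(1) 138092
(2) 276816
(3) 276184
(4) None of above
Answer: 3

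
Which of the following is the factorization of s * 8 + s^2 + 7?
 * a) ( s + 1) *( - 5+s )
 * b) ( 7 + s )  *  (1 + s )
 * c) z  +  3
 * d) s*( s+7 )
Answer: b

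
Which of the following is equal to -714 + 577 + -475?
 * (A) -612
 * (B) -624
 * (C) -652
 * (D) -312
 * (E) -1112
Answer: A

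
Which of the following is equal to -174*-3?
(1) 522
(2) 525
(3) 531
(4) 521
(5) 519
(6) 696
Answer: 1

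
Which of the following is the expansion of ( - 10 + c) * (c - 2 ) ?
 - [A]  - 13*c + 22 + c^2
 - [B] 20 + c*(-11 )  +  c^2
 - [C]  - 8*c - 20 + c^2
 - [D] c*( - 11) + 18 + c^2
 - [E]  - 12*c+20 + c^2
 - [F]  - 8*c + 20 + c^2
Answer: E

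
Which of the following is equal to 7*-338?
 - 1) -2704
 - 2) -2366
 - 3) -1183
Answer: 2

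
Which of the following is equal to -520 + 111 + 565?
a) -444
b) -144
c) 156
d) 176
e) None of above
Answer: c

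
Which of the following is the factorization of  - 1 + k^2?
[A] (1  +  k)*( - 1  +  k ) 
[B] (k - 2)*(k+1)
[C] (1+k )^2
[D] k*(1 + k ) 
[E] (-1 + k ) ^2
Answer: A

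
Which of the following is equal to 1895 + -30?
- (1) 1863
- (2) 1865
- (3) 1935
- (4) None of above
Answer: 2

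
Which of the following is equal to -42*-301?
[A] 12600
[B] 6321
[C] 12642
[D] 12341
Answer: C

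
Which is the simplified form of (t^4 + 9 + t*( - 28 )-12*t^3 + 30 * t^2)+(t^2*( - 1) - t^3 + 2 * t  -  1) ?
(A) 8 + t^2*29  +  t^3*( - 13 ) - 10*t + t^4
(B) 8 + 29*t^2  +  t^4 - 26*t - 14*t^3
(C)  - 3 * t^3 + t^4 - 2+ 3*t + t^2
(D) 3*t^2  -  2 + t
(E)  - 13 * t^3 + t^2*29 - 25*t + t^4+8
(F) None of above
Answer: F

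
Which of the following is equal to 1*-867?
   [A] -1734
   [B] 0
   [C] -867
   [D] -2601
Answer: C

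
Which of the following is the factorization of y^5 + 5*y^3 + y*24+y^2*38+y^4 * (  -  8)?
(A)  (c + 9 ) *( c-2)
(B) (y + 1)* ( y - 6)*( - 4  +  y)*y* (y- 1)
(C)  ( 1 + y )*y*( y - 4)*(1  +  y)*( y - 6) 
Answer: C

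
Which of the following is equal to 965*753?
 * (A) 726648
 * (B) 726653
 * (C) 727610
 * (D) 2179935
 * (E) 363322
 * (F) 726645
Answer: F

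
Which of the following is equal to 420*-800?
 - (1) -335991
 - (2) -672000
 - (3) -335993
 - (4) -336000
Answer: 4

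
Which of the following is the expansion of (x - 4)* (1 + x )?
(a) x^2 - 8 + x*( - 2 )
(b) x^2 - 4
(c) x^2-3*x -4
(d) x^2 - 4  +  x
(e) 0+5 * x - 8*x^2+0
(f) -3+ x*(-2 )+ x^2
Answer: c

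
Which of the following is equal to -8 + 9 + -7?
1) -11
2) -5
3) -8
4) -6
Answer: 4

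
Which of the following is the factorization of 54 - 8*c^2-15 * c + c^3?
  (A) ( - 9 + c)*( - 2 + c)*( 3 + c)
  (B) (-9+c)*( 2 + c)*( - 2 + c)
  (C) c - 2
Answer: A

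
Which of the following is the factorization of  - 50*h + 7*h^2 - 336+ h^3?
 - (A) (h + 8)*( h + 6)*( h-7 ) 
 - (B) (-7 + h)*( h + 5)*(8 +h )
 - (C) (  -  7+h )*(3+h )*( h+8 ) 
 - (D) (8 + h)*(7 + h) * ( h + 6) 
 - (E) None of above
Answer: A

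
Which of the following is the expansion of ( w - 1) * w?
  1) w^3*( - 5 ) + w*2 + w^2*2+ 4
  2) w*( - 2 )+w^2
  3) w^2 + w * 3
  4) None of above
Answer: 4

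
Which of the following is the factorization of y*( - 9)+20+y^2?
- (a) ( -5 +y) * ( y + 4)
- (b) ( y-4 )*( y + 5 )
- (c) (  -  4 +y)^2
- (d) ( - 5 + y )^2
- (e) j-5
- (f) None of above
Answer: f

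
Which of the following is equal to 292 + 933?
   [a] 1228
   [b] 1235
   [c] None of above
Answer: c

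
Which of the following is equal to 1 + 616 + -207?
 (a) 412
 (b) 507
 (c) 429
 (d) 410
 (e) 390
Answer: d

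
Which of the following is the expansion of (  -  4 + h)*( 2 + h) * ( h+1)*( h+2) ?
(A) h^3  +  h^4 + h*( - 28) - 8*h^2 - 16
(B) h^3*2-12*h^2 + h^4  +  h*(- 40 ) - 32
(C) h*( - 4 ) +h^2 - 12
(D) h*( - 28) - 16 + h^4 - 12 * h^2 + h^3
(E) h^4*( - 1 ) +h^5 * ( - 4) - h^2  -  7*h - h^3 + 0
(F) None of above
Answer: D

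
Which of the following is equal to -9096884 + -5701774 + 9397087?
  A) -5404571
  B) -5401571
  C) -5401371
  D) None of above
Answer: B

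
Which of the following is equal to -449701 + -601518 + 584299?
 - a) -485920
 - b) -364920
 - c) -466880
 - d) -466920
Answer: d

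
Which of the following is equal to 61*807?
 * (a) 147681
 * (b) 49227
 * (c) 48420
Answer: b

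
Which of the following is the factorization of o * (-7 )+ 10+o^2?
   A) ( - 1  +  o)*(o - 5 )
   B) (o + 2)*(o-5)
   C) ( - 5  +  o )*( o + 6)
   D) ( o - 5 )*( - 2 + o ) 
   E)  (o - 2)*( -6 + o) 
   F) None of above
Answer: D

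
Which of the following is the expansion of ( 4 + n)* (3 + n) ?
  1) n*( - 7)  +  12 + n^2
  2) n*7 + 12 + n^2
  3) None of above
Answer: 2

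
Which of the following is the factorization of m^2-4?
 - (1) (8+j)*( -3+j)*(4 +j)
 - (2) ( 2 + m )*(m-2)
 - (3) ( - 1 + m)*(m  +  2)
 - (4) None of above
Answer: 2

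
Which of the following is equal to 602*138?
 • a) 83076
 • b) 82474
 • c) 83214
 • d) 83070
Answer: a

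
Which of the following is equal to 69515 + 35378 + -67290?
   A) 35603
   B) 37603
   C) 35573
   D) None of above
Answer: B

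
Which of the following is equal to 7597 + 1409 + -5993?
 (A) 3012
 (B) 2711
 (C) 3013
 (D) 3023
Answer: C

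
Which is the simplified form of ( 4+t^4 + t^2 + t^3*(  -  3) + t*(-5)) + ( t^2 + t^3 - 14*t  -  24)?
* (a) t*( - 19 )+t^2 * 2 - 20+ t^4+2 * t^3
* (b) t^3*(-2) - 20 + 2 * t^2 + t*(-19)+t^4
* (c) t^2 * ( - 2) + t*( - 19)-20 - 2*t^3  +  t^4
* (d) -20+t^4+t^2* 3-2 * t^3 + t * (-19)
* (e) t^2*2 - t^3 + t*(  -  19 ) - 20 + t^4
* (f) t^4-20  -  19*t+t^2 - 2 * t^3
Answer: b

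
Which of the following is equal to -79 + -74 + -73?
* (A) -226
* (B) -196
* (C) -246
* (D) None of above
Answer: A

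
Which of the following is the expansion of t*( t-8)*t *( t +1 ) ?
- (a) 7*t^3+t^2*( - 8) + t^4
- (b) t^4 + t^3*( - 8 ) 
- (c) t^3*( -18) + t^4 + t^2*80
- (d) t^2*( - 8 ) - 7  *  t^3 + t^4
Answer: d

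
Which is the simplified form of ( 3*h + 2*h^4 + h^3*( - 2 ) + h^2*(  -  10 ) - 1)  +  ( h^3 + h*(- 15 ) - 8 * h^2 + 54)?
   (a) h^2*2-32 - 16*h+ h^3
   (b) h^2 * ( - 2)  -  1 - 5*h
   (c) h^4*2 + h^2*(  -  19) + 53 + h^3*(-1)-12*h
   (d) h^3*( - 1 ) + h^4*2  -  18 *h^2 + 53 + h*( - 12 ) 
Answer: d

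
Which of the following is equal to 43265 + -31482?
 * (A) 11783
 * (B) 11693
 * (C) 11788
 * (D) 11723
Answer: A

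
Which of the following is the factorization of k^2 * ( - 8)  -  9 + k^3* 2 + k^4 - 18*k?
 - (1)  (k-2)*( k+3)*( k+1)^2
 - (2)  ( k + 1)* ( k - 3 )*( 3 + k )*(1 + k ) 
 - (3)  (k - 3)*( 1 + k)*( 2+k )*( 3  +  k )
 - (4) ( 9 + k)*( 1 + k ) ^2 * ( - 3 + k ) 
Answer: 2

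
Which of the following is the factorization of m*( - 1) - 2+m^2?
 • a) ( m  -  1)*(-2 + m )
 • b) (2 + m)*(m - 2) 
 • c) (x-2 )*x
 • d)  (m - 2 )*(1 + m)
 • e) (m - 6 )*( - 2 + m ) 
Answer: d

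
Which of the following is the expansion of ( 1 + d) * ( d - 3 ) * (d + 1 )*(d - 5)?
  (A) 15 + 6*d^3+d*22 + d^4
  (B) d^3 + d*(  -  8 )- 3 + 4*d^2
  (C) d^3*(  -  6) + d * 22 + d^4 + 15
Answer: C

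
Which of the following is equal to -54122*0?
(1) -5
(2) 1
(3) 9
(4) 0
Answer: 4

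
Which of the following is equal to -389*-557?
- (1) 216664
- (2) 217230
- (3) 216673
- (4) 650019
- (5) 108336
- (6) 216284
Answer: 3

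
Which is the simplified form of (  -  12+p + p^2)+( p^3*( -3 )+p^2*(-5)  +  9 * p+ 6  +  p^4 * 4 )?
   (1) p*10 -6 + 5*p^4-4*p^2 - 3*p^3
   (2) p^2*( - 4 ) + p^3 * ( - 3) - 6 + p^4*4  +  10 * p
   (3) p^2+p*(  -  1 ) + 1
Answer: 2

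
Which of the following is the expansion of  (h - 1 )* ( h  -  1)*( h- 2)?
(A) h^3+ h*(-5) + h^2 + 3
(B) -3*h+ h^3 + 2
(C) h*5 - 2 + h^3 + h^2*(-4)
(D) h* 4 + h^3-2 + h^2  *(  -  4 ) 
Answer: C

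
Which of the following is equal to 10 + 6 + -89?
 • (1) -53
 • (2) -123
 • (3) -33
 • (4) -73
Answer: 4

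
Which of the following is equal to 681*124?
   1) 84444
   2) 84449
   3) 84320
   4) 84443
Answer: 1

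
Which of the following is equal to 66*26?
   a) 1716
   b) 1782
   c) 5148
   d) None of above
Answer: a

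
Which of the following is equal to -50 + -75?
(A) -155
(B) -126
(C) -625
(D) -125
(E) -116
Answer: D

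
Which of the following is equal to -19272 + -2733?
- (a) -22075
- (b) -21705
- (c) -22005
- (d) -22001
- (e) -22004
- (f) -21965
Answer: c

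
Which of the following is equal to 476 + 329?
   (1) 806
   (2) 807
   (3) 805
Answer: 3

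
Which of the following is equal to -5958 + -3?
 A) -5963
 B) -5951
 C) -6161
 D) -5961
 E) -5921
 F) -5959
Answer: D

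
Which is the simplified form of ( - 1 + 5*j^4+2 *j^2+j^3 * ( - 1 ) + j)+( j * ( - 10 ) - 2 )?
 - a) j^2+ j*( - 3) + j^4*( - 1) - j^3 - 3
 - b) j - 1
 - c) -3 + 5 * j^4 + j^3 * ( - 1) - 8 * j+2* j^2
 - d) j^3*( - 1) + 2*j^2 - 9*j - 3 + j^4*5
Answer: d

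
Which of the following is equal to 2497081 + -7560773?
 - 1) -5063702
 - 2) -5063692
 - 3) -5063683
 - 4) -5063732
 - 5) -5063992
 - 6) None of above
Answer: 2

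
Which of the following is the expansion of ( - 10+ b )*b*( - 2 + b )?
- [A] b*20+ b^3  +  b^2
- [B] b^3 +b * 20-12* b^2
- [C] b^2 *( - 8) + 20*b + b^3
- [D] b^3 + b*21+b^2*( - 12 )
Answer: B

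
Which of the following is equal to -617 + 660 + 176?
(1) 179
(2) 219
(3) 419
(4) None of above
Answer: 2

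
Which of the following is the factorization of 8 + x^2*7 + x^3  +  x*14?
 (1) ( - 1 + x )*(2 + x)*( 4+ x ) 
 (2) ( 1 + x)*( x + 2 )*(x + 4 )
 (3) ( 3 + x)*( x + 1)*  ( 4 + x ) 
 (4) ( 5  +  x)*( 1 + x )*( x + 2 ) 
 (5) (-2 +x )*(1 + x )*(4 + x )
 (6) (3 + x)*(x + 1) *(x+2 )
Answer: 2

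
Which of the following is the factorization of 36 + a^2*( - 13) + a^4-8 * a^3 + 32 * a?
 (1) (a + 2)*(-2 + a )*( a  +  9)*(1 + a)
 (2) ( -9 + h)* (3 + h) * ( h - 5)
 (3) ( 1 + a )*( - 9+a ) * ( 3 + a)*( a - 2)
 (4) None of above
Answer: 4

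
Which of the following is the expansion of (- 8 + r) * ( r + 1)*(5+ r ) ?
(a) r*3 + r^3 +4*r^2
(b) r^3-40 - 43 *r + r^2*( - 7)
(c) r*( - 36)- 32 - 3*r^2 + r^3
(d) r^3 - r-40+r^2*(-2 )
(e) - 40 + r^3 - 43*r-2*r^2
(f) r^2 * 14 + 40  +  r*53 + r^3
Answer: e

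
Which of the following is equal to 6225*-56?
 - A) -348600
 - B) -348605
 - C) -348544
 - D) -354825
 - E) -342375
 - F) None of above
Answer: A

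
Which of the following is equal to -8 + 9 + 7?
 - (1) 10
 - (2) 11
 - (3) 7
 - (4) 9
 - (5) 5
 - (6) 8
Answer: 6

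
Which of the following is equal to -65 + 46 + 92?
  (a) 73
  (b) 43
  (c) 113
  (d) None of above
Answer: a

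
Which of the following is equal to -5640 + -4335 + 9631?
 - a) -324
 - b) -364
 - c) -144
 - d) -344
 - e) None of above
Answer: d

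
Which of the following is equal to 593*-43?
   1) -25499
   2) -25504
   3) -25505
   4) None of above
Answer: 1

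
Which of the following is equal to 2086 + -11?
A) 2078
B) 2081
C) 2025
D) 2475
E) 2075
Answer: E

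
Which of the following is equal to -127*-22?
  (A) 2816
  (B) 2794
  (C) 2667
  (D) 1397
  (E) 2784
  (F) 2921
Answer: B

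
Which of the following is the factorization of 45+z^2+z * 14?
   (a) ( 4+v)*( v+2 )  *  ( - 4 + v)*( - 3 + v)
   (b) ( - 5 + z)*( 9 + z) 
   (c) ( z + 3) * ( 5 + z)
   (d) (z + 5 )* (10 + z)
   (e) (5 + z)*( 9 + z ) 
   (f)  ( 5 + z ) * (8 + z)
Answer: e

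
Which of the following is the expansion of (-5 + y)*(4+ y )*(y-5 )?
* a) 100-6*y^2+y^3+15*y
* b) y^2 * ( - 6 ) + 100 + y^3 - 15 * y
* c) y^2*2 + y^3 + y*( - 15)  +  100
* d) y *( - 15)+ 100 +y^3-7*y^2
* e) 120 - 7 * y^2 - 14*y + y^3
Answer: b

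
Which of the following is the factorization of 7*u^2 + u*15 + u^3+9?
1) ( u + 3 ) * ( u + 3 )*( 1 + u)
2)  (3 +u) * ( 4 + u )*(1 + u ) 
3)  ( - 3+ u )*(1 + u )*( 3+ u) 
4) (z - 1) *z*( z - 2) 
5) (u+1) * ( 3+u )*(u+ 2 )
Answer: 1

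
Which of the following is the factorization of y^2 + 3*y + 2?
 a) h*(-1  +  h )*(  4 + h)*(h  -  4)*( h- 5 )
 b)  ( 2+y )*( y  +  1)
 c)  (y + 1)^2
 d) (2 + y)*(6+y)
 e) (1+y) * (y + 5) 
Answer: b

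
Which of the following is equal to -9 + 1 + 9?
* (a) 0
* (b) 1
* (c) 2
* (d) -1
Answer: b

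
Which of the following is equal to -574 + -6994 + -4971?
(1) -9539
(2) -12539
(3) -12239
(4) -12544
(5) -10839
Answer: 2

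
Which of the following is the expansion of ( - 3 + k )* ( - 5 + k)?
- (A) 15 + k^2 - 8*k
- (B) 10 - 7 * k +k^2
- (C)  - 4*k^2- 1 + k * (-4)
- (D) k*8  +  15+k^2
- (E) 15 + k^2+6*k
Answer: A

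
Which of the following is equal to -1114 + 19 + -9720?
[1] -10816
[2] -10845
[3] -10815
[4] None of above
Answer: 3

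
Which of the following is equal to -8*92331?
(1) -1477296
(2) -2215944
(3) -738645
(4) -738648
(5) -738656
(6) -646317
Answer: 4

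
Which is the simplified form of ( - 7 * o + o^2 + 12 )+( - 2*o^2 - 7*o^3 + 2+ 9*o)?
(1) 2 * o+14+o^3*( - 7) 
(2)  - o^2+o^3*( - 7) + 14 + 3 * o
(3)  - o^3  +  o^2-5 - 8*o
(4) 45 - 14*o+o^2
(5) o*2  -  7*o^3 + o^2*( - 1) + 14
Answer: 5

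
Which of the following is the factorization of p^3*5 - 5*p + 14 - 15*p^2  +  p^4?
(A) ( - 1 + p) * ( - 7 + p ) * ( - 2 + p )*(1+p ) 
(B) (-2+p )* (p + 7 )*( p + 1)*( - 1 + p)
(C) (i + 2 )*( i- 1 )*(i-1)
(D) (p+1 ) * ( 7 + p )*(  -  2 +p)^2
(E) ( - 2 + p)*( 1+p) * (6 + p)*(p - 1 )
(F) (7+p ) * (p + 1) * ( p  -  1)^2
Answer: B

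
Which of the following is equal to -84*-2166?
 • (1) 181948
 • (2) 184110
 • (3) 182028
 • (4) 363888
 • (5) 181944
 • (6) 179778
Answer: 5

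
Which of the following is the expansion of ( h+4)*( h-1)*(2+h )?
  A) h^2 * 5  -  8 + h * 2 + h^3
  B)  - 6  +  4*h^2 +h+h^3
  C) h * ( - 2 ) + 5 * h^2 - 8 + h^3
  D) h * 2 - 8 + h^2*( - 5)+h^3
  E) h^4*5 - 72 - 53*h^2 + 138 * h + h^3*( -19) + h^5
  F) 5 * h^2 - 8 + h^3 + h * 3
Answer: A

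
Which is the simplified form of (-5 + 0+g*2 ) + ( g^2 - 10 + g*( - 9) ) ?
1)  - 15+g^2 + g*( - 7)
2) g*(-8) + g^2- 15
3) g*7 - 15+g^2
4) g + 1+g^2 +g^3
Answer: 1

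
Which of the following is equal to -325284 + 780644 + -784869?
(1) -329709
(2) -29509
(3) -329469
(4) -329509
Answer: 4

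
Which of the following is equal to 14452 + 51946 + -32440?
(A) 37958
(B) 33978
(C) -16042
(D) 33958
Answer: D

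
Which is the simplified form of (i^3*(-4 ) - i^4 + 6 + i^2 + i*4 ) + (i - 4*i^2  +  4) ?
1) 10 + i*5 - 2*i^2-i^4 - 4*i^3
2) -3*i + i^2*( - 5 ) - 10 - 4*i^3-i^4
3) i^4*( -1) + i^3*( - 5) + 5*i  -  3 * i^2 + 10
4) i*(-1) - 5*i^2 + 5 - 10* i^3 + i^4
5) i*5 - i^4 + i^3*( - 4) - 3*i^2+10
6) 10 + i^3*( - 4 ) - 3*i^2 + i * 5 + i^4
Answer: 5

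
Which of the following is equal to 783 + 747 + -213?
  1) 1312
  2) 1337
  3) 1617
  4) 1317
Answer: 4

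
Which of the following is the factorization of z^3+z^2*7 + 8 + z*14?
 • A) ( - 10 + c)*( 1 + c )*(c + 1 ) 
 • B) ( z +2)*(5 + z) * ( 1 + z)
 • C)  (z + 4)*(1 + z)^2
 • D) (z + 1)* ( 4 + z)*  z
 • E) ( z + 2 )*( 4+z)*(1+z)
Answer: E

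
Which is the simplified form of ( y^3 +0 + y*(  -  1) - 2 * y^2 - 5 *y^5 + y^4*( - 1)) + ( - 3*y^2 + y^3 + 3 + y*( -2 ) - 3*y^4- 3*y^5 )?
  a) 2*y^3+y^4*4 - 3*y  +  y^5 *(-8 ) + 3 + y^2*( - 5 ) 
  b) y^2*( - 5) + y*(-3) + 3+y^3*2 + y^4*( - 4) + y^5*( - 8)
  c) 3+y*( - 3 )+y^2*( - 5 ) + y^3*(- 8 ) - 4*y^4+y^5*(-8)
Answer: b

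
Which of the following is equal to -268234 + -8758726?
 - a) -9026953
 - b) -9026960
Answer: b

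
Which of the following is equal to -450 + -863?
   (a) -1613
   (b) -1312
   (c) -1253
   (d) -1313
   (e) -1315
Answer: d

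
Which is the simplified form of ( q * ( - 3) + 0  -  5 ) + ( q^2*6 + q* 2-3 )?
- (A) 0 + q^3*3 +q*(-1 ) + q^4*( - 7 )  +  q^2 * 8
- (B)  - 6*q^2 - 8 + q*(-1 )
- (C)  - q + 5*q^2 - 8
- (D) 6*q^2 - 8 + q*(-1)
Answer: D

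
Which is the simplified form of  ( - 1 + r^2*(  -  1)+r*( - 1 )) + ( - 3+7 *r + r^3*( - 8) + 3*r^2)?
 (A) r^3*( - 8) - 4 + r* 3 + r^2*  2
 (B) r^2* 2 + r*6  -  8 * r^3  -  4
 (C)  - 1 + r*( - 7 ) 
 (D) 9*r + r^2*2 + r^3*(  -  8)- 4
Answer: B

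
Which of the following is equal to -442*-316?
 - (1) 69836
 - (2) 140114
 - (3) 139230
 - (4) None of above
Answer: 4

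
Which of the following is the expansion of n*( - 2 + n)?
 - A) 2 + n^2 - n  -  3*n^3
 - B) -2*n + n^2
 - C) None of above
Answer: B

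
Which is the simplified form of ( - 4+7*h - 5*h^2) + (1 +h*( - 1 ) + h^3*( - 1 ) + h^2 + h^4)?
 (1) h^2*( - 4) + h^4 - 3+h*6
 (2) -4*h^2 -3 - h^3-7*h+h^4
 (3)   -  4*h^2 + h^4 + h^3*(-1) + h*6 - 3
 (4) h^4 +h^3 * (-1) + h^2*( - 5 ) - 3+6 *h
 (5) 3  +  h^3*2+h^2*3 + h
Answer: 3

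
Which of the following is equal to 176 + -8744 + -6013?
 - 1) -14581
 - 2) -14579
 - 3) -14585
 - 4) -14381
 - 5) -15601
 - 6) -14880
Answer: 1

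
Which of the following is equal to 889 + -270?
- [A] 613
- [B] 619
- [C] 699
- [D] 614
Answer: B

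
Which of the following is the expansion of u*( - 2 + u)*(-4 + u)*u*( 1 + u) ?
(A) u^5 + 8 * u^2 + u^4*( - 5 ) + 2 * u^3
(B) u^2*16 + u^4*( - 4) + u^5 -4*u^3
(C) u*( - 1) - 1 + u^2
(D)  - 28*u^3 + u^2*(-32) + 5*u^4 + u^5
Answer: A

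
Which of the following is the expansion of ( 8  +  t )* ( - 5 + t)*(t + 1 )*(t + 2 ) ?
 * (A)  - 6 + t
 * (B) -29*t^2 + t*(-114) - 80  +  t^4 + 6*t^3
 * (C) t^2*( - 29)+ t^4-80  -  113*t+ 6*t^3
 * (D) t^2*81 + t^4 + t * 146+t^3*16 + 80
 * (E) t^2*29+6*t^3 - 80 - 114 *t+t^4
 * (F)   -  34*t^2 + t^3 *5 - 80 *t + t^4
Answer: B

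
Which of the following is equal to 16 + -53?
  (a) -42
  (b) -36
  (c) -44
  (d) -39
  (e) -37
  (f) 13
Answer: e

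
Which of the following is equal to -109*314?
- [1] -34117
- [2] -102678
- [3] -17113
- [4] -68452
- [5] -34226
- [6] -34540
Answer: 5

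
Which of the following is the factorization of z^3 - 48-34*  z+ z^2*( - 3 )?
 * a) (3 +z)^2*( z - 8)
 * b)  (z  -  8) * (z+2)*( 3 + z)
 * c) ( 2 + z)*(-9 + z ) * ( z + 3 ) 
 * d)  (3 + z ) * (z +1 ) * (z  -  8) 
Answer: b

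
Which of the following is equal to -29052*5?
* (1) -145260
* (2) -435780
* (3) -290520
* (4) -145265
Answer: 1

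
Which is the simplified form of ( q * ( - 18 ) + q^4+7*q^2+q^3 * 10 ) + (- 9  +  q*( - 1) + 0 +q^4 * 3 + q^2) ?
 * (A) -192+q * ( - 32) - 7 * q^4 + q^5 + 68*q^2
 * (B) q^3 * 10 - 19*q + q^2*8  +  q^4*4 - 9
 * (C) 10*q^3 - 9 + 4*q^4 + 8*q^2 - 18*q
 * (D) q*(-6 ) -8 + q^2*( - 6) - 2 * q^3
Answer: B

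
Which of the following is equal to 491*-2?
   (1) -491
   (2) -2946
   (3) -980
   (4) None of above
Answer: 4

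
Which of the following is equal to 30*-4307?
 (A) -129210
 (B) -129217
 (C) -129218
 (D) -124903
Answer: A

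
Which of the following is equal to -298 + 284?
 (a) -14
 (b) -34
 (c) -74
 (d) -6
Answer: a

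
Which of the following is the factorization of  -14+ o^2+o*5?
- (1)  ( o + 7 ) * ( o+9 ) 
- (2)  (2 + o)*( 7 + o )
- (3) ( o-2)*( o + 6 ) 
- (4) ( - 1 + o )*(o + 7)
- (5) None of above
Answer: 5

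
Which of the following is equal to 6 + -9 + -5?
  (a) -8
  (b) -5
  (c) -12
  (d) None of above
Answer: a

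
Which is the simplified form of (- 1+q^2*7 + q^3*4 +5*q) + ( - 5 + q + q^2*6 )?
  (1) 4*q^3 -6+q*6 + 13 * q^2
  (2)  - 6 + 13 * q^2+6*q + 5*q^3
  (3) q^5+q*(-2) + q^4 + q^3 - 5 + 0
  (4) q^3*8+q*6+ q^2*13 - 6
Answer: 1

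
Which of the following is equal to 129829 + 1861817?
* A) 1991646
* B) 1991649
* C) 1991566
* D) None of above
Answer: A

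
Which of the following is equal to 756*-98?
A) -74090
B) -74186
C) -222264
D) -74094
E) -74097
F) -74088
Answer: F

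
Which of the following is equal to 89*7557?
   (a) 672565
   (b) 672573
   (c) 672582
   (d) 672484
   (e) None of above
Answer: b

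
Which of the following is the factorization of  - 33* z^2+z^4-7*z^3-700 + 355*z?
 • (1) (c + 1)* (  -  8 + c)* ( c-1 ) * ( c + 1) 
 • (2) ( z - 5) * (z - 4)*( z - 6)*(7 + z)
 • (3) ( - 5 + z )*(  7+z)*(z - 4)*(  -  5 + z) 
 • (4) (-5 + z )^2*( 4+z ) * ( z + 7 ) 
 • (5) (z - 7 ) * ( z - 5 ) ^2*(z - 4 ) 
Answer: 3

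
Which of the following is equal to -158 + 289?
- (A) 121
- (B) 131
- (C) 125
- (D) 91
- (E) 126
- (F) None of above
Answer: B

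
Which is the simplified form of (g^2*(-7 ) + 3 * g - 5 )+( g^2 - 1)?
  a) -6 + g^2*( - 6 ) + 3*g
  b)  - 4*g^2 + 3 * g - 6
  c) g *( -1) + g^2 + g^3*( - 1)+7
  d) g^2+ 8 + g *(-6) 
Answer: a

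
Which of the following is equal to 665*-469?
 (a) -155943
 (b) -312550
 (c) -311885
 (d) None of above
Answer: c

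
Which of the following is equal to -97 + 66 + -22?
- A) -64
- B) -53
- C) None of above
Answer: B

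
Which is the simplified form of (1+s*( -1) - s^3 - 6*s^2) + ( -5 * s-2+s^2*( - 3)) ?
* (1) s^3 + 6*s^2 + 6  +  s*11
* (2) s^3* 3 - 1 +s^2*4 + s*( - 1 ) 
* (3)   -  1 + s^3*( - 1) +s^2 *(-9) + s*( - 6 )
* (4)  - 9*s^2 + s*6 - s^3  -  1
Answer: 3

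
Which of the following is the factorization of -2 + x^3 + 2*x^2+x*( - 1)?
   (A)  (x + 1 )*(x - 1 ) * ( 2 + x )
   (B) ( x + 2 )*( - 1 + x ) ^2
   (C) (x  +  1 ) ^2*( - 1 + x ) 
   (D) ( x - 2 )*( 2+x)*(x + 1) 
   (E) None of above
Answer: A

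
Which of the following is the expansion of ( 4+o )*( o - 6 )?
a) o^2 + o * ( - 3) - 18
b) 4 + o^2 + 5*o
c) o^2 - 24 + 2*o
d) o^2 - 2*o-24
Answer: d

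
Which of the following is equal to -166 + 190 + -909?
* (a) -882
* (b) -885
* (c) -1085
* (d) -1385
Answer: b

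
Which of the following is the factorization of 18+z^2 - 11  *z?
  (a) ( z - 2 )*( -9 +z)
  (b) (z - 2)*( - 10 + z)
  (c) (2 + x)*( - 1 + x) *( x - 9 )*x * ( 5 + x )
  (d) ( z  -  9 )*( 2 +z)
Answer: a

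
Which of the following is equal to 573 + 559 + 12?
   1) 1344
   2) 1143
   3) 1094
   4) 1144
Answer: 4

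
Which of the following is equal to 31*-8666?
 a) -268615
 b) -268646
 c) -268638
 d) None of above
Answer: b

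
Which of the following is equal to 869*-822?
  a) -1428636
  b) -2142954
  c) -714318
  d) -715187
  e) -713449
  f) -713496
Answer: c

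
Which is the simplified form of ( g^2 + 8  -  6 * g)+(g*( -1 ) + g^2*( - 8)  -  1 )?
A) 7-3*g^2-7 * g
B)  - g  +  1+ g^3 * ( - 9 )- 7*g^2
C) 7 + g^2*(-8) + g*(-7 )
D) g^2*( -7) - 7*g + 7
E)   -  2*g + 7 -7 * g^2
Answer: D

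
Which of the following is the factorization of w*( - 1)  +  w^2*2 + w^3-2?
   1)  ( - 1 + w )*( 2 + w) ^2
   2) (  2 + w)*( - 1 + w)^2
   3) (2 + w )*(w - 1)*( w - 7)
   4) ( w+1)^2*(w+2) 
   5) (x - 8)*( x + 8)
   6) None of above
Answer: 6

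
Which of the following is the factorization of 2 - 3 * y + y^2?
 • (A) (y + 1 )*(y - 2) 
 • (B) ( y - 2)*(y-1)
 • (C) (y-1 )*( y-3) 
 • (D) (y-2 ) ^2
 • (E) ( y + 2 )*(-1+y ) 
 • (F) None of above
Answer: B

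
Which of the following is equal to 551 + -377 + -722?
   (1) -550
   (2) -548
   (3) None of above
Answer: 2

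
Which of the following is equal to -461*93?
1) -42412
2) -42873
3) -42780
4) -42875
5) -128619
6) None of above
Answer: 2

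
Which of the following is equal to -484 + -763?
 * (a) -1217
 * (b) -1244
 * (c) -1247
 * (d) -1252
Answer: c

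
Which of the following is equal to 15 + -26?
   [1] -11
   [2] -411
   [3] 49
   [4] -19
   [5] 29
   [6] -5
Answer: 1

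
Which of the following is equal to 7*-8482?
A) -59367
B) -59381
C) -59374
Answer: C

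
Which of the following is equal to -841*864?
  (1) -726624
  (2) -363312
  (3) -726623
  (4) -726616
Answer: 1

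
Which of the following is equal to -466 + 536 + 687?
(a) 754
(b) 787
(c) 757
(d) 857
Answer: c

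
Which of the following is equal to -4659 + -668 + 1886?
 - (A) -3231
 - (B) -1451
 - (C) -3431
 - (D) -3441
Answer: D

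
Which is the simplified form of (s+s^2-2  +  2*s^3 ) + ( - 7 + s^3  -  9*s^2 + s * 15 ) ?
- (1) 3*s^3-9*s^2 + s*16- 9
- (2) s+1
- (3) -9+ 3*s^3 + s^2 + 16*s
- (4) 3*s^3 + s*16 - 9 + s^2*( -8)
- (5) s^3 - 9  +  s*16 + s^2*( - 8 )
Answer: 4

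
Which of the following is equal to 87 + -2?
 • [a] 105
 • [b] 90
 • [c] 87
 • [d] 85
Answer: d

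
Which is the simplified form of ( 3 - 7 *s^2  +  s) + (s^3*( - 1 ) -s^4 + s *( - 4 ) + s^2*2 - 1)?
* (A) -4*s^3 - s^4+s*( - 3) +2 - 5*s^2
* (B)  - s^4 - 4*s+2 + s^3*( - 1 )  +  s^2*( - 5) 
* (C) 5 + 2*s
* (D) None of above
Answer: D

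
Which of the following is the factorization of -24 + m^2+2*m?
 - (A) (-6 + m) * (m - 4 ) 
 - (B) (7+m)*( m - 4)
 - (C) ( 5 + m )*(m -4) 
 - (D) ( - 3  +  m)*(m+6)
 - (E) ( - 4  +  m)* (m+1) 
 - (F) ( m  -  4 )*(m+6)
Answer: F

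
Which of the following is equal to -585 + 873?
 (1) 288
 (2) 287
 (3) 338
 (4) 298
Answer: 1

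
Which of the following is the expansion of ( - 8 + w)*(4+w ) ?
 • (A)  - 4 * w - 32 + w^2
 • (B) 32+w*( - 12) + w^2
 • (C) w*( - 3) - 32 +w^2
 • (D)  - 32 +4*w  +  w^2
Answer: A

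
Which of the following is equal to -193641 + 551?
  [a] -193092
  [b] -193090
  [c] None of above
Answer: b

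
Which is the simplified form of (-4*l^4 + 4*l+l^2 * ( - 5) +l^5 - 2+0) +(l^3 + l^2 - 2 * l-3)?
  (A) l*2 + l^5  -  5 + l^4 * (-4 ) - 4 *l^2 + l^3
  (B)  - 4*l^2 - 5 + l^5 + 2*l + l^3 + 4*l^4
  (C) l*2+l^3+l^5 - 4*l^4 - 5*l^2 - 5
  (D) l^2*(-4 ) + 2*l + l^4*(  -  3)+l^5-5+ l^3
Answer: A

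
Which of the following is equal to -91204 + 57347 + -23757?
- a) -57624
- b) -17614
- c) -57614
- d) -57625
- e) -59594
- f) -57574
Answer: c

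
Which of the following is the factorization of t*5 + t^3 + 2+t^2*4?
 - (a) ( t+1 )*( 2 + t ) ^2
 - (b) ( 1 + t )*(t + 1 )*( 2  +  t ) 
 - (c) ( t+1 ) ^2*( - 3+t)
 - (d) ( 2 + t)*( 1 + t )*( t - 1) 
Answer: b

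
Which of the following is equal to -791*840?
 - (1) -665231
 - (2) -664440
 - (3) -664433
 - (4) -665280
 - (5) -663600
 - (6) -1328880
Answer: 2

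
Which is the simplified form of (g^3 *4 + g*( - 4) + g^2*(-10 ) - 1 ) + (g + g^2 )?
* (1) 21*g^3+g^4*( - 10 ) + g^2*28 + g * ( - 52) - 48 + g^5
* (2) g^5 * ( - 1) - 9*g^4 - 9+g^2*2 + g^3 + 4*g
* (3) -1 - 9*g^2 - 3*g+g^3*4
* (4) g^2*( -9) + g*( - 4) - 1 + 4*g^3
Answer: 3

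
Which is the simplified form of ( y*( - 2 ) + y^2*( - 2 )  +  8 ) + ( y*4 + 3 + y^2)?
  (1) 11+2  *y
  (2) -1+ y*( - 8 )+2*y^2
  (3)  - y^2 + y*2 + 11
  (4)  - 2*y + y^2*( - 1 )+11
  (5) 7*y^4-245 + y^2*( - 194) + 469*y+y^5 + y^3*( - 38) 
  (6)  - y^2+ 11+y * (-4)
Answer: 3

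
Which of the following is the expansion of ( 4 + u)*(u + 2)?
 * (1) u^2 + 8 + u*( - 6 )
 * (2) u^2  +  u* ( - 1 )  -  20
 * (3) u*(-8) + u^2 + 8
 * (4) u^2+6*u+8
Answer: 4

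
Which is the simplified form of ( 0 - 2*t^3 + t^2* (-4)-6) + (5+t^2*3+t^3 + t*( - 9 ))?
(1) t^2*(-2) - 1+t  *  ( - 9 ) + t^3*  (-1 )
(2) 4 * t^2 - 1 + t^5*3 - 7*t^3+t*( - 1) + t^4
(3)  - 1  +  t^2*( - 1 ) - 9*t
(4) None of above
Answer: 4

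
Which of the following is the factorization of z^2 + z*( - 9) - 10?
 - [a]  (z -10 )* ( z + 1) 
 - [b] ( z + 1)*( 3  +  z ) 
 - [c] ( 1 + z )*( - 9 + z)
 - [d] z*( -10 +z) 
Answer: a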